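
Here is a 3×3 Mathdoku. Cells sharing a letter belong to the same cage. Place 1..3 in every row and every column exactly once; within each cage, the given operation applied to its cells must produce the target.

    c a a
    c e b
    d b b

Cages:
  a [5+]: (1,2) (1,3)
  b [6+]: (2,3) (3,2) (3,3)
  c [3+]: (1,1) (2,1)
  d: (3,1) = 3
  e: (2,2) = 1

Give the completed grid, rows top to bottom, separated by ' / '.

Cage e is a single given cell; hence (2,2) = 1.
Cage d is given, which forces (3,1) = 3.
3 is placed in row 3; hence (3,2) = 2.
Row 3 now contains 2, which forces (3,3) = 1.
Cage c's pair has sum 3, which forces (1,1) = 1.
Column 2 now contains 2, which forces (1,2) = 3.
The two cells of cage a must have sum 5, leaving (1,3) = 2.
Row 2 now contains 1, leaving (2,1) = 2.
Cage b has sum 6, so (2,3) = 3.

1 3 2 / 2 1 3 / 3 2 1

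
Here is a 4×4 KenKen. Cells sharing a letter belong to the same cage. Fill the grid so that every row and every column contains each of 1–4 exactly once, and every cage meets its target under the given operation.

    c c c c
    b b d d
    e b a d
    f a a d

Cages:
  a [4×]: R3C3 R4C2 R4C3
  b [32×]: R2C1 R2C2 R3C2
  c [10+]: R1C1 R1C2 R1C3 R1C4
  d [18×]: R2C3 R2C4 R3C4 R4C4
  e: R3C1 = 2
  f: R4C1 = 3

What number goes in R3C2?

4

Cage b needs product 32, leaving R2C1 = 4.
The 3 cells of cage b must have product 32, which forces R2C2 = 2.
Cage d has product 18, leaving R2C3 = 3.
2 is placed in row 2; hence R2C4 = 1.
Cage e is a single given cell, leaving R3C1 = 2.
Cage b has product 32, which forces R3C2 = 4.
2 is placed in row 3, leaving R3C3 = 1.
2 is placed in row 3; hence R3C4 = 3.
Cage f is given, so R4C1 = 3.
Column 2 already has 2, so R4C2 = 1.
Column 3 now contains 1; hence R4C3 = 4.
Column 4 now contains 3; hence R4C4 = 2.
3 is placed in column 1, which forces R1C1 = 1.
1 is placed in column 2, which forces R1C2 = 3.
4 is placed in column 3, leaving R1C3 = 2.
Column 4 now contains 2; hence R1C4 = 4.
Filled in: 1 3 2 4 / 4 2 3 1 / 2 4 1 3 / 3 1 4 2.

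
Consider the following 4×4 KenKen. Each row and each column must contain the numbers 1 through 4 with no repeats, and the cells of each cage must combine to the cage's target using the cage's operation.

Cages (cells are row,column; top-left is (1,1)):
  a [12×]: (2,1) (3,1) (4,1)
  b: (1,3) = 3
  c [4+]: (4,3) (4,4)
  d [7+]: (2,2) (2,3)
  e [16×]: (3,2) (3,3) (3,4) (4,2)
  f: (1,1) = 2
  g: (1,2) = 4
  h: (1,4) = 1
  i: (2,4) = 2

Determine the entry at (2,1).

Cage f is a single given cell, so (1,1) = 2.
G is a freebie, leaving (1,2) = 4.
Cage b is a single given cell; hence (1,3) = 3.
Cage h is given, which forces (1,4) = 1.
Column 2 now contains 4, so (2,2) = 3.
Column 3 now contains 3, which forces (2,3) = 4.
Cage i is a single given cell; hence (2,4) = 2.
Column 2 now contains 4, which forces (3,2) = 1.
Row 3 already has 1; hence (3,3) = 2.
Column 4 now contains 2, which forces (3,4) = 4.
Cage e needs product 16, leaving (4,2) = 2.
Column 3 now contains 3; hence (4,3) = 1.
Column 4 already has 1, which forces (4,4) = 3.
Row 2 now contains 4, leaving (2,1) = 1.
Row 3 already has 4, leaving (3,1) = 3.
3 is placed in row 4; hence (4,1) = 4.
Filled in: 2 4 3 1 / 1 3 4 2 / 3 1 2 4 / 4 2 1 3.

1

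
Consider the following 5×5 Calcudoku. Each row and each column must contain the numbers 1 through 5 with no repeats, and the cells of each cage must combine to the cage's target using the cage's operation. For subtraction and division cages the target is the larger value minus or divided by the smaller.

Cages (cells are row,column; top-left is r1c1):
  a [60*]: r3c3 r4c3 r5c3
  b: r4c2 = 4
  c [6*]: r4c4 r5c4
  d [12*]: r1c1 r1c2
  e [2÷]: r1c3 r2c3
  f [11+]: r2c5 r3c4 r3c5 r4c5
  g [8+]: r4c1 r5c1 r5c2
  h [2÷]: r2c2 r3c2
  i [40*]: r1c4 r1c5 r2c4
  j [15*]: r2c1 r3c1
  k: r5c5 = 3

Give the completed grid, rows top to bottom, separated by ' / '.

Cage b is given, leaving r4c2 = 4.
Cage k is given, leaving r5c5 = 3.
The two cells of cage d must have product 12; hence r1c1 = 4.
4 is placed in column 2, which forces r1c2 = 3.
The two cells of cage c must have product 6, so r4c4 = 3.
3 is placed in row 5, which forces r5c4 = 2.
Column 4 now contains 2, which forces r1c4 = 5.
Cage i has product 40, which forces r1c5 = 2.
Cage i needs product 40, leaving r2c4 = 4.
Cage a has product 60, which forces r3c3 = 3.
Column 4 now contains 4, which forces r3c4 = 1.
Cage g has sum 8; hence r4c1 = 2.
3 is placed in row 4, leaving r4c3 = 5.
Row 4 already has 5, which forces r4c5 = 1.
The 3 cells of cage a must have product 60, which forces r5c3 = 4.
Row 1 now contains 2, which forces r1c3 = 1.
Cage j's pair has product 15; hence r2c1 = 3.
Cage h needs two cells with quotient 2, so r2c2 = 1.
Cage e's pair has quotient 2, so r2c3 = 2.
Column 5 now contains 1, leaving r2c5 = 5.
3 is placed in row 3; hence r3c1 = 5.
Row 3 now contains 1, which forces r3c2 = 2.
Cage f has sum 11, so r3c5 = 4.
Column 1 now contains 5, leaving r5c1 = 1.
Column 2 now contains 1, which forces r5c2 = 5.

4 3 1 5 2 / 3 1 2 4 5 / 5 2 3 1 4 / 2 4 5 3 1 / 1 5 4 2 3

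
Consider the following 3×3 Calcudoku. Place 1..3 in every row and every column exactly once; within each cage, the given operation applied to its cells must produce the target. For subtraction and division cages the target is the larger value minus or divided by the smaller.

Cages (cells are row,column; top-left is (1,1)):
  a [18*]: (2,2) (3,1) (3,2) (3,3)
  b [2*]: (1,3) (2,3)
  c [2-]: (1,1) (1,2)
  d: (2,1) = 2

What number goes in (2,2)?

3

D is a freebie, which forces (2,1) = 2.
Cage a has product 18, so (2,2) = 3.
2 is placed in row 2, so (2,3) = 1.
The two cells of cage c must have difference 2; hence (1,1) = 3.
Column 2 already has 3; hence (1,2) = 1.
Column 3 already has 1; hence (1,3) = 2.
Column 1 already has 3, so (3,1) = 1.
Column 2 already has 1, which forces (3,2) = 2.
2 is placed in column 3; hence (3,3) = 3.
The full grid is 3 1 2 / 2 3 1 / 1 2 3.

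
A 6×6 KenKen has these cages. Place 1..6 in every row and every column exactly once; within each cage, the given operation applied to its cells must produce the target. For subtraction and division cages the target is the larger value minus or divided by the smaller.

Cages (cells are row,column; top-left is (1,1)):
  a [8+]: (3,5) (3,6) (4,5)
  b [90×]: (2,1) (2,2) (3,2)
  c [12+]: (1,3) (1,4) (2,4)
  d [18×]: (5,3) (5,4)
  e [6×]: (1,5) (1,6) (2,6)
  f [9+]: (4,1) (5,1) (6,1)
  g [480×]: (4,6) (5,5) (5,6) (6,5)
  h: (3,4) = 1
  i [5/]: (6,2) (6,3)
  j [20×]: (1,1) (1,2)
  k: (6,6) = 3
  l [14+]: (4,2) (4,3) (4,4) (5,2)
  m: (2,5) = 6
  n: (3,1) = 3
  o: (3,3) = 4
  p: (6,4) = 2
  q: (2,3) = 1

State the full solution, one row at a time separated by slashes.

4 5 2 6 3 1 / 5 3 1 4 6 2 / 3 6 4 1 2 5 / 2 4 3 5 1 6 / 1 2 6 3 5 4 / 6 1 5 2 4 3

Q is a freebie, leaving (2,3) = 1.
Cage m is given; hence (2,5) = 6.
N is a freebie, so (3,1) = 3.
Cage o is given; hence (3,3) = 4.
Cage h is a single given cell; hence (3,4) = 1.
Column 3 now contains 1, so (6,3) = 5.
P is a freebie; hence (6,4) = 2.
Row 6 already has 5, so (6,5) = 4.
Cage k is a single given cell; hence (6,6) = 3.
Cage e needs product 6, so (1,5) = 3.
Cage e has product 6; hence (1,6) = 1.
3 is placed in column 1; hence (2,1) = 5.
The 3 cells of cage b must have product 90, leaving (2,2) = 3.
Row 2 now contains 3, which forces (2,4) = 4.
Column 6 already has 3, which forces (2,6) = 2.
Cage b needs product 90, leaving (3,2) = 6.
Column 6 now contains 2, which forces (3,6) = 5.
The 3 cells of cage a must have sum 8, which forces (4,5) = 1.
Column 5 already has 4; hence (5,5) = 5.
Row 6 already has 5, so (6,2) = 1.
Column 1 already has 5; hence (1,1) = 4.
The two cells of cage j must have product 20; hence (1,2) = 5.
Row 1 already has 3; hence (1,3) = 2.
Cage c needs sum 12, leaving (1,4) = 6.
Row 3 now contains 5, which forces (3,5) = 2.
Cage f needs sum 9, leaving (4,1) = 2.
Row 4 now contains 2; hence (4,2) = 4.
Column 3 already has 2; hence (4,3) = 3.
3 is placed in row 4; hence (4,4) = 5.
Row 4 already has 4, which forces (4,6) = 6.
Cage f has sum 9, so (5,1) = 1.
4 is placed in column 2, so (5,2) = 2.
3 is placed in column 3, leaving (5,3) = 6.
6 is placed in column 4, so (5,4) = 3.
Column 6 now contains 6, leaving (5,6) = 4.
1 is placed in row 6; hence (6,1) = 6.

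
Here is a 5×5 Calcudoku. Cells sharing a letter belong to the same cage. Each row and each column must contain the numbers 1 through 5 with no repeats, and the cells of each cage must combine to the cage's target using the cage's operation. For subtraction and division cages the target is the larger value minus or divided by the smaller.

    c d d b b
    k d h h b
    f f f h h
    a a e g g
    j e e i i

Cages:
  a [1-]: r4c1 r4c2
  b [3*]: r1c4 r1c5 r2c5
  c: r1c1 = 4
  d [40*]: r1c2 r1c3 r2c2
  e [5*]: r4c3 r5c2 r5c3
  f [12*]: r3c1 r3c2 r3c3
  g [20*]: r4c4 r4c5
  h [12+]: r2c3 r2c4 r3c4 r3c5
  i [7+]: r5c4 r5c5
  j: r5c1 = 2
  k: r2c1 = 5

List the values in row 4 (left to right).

3 2 1 4 5

Cage c is given, so r1c1 = 4.
The 3 cells of cage b must have product 3; hence r1c4 = 1.
The 3 cells of cage b must have product 3, leaving r1c5 = 3.
Cage k is a single given cell, leaving r2c1 = 5.
The 3 cells of cage b must have product 3, so r2c5 = 1.
The 3 cells of cage e must have product 5; hence r4c3 = 1.
Cage j is given, which forces r5c1 = 2.
The 3 cells of cage e must have product 5; hence r5c2 = 1.
Cage e has product 5, leaving r5c3 = 5.
Row 5 already has 5, which forces r5c5 = 4.
The 3 cells of cage d must have product 40, which forces r1c2 = 5.
Column 3 now contains 5, which forces r1c3 = 2.
Cage d needs product 40, so r2c2 = 4.
Row 2 now contains 4; hence r2c3 = 3.
Row 2 already has 3, leaving r2c4 = 2.
Cage f needs product 12, leaving r3c1 = 1.
Column 2 now contains 4, leaving r3c2 = 3.
Column 3 already has 3, which forces r3c3 = 4.
Row 3 already has 4, which forces r3c4 = 5.
5 is placed in row 3; hence r3c5 = 2.
2 is placed in column 1; hence r4c1 = 3.
Column 2 now contains 4, which forces r4c2 = 2.
Cage g's pair has product 20, so r4c4 = 4.
4 is placed in column 5, leaving r4c5 = 5.
Row 5 already has 4, so r5c4 = 3.
Completed grid: 4 5 2 1 3 / 5 4 3 2 1 / 1 3 4 5 2 / 3 2 1 4 5 / 2 1 5 3 4.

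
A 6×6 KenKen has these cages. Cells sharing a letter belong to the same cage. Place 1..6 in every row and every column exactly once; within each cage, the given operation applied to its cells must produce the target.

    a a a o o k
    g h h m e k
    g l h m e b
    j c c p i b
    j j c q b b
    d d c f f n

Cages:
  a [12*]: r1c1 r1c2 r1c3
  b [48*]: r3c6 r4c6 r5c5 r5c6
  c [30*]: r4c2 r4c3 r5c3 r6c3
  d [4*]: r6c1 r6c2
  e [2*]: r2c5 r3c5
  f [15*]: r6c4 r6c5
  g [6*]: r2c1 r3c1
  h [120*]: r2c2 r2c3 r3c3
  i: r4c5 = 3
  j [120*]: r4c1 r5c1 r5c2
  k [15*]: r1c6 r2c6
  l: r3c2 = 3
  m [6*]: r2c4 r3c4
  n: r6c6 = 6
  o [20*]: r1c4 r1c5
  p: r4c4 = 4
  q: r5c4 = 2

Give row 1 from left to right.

Cage l is a single given cell, so r3c2 = 3.
Cage p is a single given cell; hence r4c4 = 4.
Cage i is a single given cell, leaving r4c5 = 3.
Cage q is given, so r5c4 = 2.
3 is placed in column 5, so r6c5 = 5.
N is a freebie, so r6c6 = 6.
4 is placed in column 4, leaving r1c4 = 5.
5 is placed in column 5, leaving r1c5 = 4.
Row 1 already has 5, so r1c6 = 3.
3 is placed in column 6; hence r2c6 = 5.
Column 5 now contains 4; hence r5c5 = 6.
Row 6 already has 5, which forces r6c4 = 3.
Cage h has product 120, leaving r3c3 = 5.
Cage j has product 120; hence r4c1 = 6.
Column 3 now contains 5, which forces r5c3 = 3.
Cage g needs two cells with product 6, so r2c1 = 3.
The two cells of cage g must have product 6, so r3c1 = 2.
Row 3 already has 2, so r3c5 = 1.
1 is placed in row 3, so r3c6 = 4.
Cage c needs product 30; hence r4c2 = 5.
Column 2 already has 5, so r5c2 = 4.
Column 6 already has 4, leaving r5c6 = 1.
Column 2 now contains 4; hence r6c2 = 1.
Row 6 now contains 1, so r6c3 = 2.
2 is placed in column 1, so r1c1 = 1.
Cage a has product 12; hence r1c2 = 2.
The 3 cells of cage a must have product 12; hence r1c3 = 6.
Column 2 now contains 4, leaving r2c2 = 6.
Cage h has product 120, which forces r2c3 = 4.
Cage m's pair has product 6, leaving r2c4 = 1.
Column 5 already has 1, leaving r2c5 = 2.
1 is placed in row 3, so r3c4 = 6.
2 is placed in column 3, leaving r4c3 = 1.
1 is placed in column 6, so r4c6 = 2.
Row 5 now contains 4; hence r5c1 = 5.
Row 6 now contains 1; hence r6c1 = 4.
Filled in: 1 2 6 5 4 3 / 3 6 4 1 2 5 / 2 3 5 6 1 4 / 6 5 1 4 3 2 / 5 4 3 2 6 1 / 4 1 2 3 5 6.

1 2 6 5 4 3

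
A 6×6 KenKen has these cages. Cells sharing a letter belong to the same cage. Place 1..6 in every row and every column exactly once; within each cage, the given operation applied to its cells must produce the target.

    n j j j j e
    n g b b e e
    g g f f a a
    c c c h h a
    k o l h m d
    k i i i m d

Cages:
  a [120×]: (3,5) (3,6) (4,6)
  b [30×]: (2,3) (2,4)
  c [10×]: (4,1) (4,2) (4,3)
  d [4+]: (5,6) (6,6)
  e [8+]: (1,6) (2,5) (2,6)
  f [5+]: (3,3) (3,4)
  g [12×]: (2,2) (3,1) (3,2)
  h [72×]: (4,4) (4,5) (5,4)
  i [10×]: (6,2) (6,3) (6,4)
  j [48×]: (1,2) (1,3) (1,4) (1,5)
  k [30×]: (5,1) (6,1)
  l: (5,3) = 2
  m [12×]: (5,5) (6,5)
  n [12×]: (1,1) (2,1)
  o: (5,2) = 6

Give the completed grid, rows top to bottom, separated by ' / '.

O is a freebie, so (5,2) = 6.
Cage l is a single given cell, which forces (5,3) = 2.
Row 5 already has 6, so (5,1) = 5.
The two cells of cage k must have product 30, leaving (6,1) = 6.
Row 1 needs a 5, and only (1,6) is open for it.
Cage a has product 120, so (3,5) = 5.
Row 1 needs a 3, and only (1,1) is open for it.
Column 1 already has 3, so (2,1) = 4.
In row 2, 3 can only go at (2,2), so (2,2) = 3.
Cage g has product 12, so (3,1) = 1.
Column 2 now contains 3, leaving (3,2) = 4.
Row 3 already has 4, so (3,3) = 3.
Row 3 already has 4, so (3,4) = 2.
Row 3 already has 4, which forces (3,6) = 6.
Column 1 already has 1, which forces (4,1) = 2.
Column 6 already has 6; hence (4,6) = 4.
Cage h needs product 72; hence (5,4) = 4.
Row 5 already has 4, leaving (5,5) = 3.
Row 5 now contains 3; hence (5,6) = 1.
Cage i needs product 10, which forces (6,2) = 2.
Column 5 now contains 3, so (6,5) = 4.
1 is placed in column 6, which forces (6,6) = 3.
2 is placed in column 2, which forces (1,2) = 1.
Cage j needs product 48, leaving (1,3) = 4.
The 4 cells of cage j must have product 48, leaving (1,4) = 6.
Cage j has product 48, which forces (1,5) = 2.
Column 4 already has 6, so (2,4) = 5.
The 3 cells of cage e must have sum 8, so (2,5) = 1.
1 is placed in column 6; hence (2,6) = 2.
Column 2 now contains 1, which forces (4,2) = 5.
Row 4 already has 5, which forces (4,3) = 1.
The 3 cells of cage h must have product 72, leaving (4,4) = 3.
Column 5 now contains 3, leaving (4,5) = 6.
Column 3 already has 1; hence (6,3) = 5.
Column 4 already has 5, which forces (6,4) = 1.
5 is placed in row 2; hence (2,3) = 6.

3 1 4 6 2 5 / 4 3 6 5 1 2 / 1 4 3 2 5 6 / 2 5 1 3 6 4 / 5 6 2 4 3 1 / 6 2 5 1 4 3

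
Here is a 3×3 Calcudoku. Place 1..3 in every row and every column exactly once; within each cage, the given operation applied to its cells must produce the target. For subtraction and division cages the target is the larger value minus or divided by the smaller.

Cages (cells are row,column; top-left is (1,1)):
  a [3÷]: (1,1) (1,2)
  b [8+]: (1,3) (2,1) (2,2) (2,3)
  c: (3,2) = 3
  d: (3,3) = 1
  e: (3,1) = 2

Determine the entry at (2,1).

Cage b needs sum 8; hence (1,3) = 2.
E is a freebie; hence (3,1) = 2.
Cage c is given, leaving (3,2) = 3.
D is a freebie, leaving (3,3) = 1.
Cage a's pair has quotient 3; hence (1,1) = 3.
3 is placed in column 2; hence (1,2) = 1.
Cage b needs sum 8, leaving (2,1) = 1.
Cage b has sum 8, so (2,2) = 2.
1 is placed in column 3, so (2,3) = 3.
The full grid is 3 1 2 / 1 2 3 / 2 3 1.

1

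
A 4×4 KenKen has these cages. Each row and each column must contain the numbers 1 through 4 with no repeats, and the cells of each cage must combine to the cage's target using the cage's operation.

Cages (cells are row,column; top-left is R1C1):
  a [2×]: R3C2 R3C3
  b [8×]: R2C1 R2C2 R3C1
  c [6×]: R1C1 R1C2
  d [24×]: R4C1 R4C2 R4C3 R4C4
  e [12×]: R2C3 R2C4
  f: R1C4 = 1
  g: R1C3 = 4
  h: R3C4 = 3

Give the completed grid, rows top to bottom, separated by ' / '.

2 3 4 1 / 1 2 3 4 / 4 1 2 3 / 3 4 1 2

Cage g is given, so R1C3 = 4.
Cage f is a single given cell, leaving R1C4 = 1.
Column 3 now contains 4; hence R2C3 = 3.
Row 2 already has 3, leaving R2C4 = 4.
Cage h is given; hence R3C4 = 3.
Column 4 already has 3, so R4C4 = 2.
Cage b has product 8, so R3C1 = 4.
Column 1 already has 4; hence R4C1 = 3.
Row 4 now contains 3, so R4C2 = 4.
Row 4 already has 2, which forces R4C3 = 1.
Column 1 now contains 3, which forces R1C1 = 2.
The two cells of cage c must have product 6; hence R1C2 = 3.
Column 1 now contains 2, so R2C1 = 1.
Row 2 already has 1, which forces R2C2 = 2.
The two cells of cage a must have product 2; hence R3C2 = 1.
1 is placed in column 3, leaving R3C3 = 2.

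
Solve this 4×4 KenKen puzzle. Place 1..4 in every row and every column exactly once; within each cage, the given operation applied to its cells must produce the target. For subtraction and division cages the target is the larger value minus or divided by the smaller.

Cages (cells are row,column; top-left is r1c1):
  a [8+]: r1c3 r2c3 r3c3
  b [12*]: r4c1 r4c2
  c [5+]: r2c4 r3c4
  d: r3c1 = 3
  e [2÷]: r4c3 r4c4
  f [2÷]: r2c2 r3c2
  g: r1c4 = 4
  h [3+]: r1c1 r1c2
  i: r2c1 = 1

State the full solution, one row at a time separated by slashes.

2 1 3 4 / 1 2 4 3 / 3 4 1 2 / 4 3 2 1

G is a freebie, which forces r1c4 = 4.
Cage i is a single given cell, which forces r2c1 = 1.
D is a freebie; hence r3c1 = 3.
Column 1 already has 3; hence r4c1 = 4.
4 is placed in row 4, leaving r4c2 = 3.
Column 1 now contains 1; hence r1c1 = 2.
The two cells of cage h must have sum 3; hence r1c2 = 1.
Row 1 already has 1, which forces r1c3 = 3.
Column 3 already has 3, leaving r2c3 = 4.
Cage c needs two cells with sum 5, so r2c4 = 3.
4 is placed in column 3, leaving r3c3 = 1.
The two cells of cage c must have sum 5, leaving r3c4 = 2.
Column 3 already has 1; hence r4c3 = 2.
Column 4 already has 2, so r4c4 = 1.
Row 2 already has 4, which forces r2c2 = 2.
2 is placed in row 3, which forces r3c2 = 4.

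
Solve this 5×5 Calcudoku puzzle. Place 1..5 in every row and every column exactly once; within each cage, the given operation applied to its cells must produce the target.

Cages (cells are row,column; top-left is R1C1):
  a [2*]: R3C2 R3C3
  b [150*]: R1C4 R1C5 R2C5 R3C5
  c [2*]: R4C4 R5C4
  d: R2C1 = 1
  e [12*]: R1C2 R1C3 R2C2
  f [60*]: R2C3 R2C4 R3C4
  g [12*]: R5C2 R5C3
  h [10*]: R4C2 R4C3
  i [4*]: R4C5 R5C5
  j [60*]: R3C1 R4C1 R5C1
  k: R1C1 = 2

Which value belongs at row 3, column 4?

3

K is a freebie, which forces R1C1 = 2.
Cage b has product 150, so R1C4 = 5.
Row 1 now contains 2, which forces R1C5 = 3.
Cage d is a single given cell, leaving R2C1 = 1.
Cage e needs product 12, so R2C2 = 3.
The 3 cells of cage f must have product 60, which forces R2C3 = 5.
Row 2 now contains 3, which forces R2C4 = 4.
Row 2 already has 5; hence R2C5 = 2.
Column 4 already has 4, which forces R3C4 = 3.
Column 5 now contains 2, so R3C5 = 5.
Column 3 already has 5, which forces R4C3 = 2.
Row 4 now contains 2, leaving R4C4 = 1.
Row 4 already has 1, leaving R4C5 = 4.
3 is placed in column 2; hence R5C2 = 4.
4 is placed in row 5, leaving R5C3 = 3.
Column 4 now contains 1, leaving R5C4 = 2.
4 is placed in column 5; hence R5C5 = 1.
4 is placed in column 2; hence R1C2 = 1.
The 3 cells of cage e must have product 12; hence R1C3 = 4.
Row 3 now contains 5, so R3C1 = 4.
The two cells of cage a must have product 2, which forces R3C2 = 2.
Column 3 already has 2; hence R3C3 = 1.
Cage j needs product 60, leaving R4C1 = 3.
Row 4 now contains 2, so R4C2 = 5.
Row 5 now contains 3, leaving R5C1 = 5.
Completed grid: 2 1 4 5 3 / 1 3 5 4 2 / 4 2 1 3 5 / 3 5 2 1 4 / 5 4 3 2 1.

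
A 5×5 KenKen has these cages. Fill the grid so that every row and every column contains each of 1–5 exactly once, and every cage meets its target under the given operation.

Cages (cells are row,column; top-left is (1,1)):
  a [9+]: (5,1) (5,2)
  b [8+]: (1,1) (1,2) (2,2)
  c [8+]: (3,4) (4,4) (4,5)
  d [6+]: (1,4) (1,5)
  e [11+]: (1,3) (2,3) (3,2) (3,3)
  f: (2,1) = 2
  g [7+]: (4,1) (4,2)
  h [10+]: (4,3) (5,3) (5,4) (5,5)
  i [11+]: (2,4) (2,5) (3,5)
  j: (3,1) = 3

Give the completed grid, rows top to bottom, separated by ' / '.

F is a freebie; hence (2,1) = 2.
J is a freebie, which forces (3,1) = 3.
In column 1, 1 can only go at (1,1), so (1,1) = 1.
The only place for 5 in row 1 is (1,3).
In row 1, 3 can only go at (1,2), so (1,2) = 3.
Cage b has sum 8; hence (2,2) = 4.
4 is placed in row 2, which forces (2,4) = 5.
Cage g needs two cells with sum 7, leaving (4,1) = 5.
Column 2 already has 3; hence (4,2) = 2.
Column 1 already has 5, leaving (5,1) = 4.
Column 2 already has 4, leaving (5,2) = 5.
Cage i has sum 11; hence (2,5) = 1.
Column 2 now contains 2, leaving (3,2) = 1.
Row 3 now contains 1, which forces (3,4) = 4.
Cage i needs sum 11; hence (3,5) = 5.
Cage h has sum 10, which forces (4,3) = 4.
4 is placed in row 4, which forces (4,5) = 3.
Column 5 already has 3, leaving (5,5) = 2.
Column 4 already has 4; hence (1,4) = 2.
2 is placed in column 5; hence (1,5) = 4.
Row 2 now contains 1, so (2,3) = 3.
4 is placed in row 3; hence (3,3) = 2.
Row 4 now contains 3, which forces (4,4) = 1.
3 is placed in column 3; hence (5,3) = 1.
1 is placed in column 4, which forces (5,4) = 3.

1 3 5 2 4 / 2 4 3 5 1 / 3 1 2 4 5 / 5 2 4 1 3 / 4 5 1 3 2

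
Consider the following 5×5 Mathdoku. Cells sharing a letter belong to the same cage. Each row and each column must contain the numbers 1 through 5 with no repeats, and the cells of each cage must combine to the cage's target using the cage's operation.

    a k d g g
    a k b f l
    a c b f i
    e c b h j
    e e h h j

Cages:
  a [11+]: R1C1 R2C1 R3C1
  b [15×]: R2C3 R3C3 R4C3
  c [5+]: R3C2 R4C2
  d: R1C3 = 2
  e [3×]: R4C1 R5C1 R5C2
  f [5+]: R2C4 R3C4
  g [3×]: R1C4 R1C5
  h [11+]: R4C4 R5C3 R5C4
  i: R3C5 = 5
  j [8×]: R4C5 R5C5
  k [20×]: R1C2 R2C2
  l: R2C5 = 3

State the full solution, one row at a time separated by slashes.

Cage d is a single given cell, so R1C3 = 2.
Cage l is a single given cell; hence R2C5 = 3.
I is a freebie; hence R3C5 = 5.
Cage e needs product 3, leaving R4C1 = 1.
The 3 cells of cage e must have product 3; hence R5C1 = 3.
Cage e needs product 3, which forces R5C2 = 1.
Cage g needs two cells with product 3, leaving R1C4 = 3.
Column 5 now contains 3, so R1C5 = 1.
Row 2 needs a 2, and only R2C1 is open for it.
Cage a has sum 11, which forces R1C1 = 5.
Row 1 already has 5, leaving R1C2 = 4.
Column 2 now contains 4, leaving R2C2 = 5.
Row 2 already has 5, so R2C3 = 1.
1 is placed in row 2; hence R2C4 = 4.
2 is placed in column 1; hence R3C1 = 4.
1 is placed in column 3, leaving R3C3 = 3.
Column 4 now contains 4, leaving R3C4 = 1.
3 is placed in column 3; hence R4C3 = 5.
5 is placed in row 4; hence R4C4 = 2.
Row 4 already has 2, so R4C5 = 4.
Column 3 now contains 5, leaving R5C3 = 4.
Column 4 already has 2, so R5C4 = 5.
Column 5 now contains 4; hence R5C5 = 2.
Row 3 already has 3; hence R3C2 = 2.
Row 4 already has 2, which forces R4C2 = 3.

5 4 2 3 1 / 2 5 1 4 3 / 4 2 3 1 5 / 1 3 5 2 4 / 3 1 4 5 2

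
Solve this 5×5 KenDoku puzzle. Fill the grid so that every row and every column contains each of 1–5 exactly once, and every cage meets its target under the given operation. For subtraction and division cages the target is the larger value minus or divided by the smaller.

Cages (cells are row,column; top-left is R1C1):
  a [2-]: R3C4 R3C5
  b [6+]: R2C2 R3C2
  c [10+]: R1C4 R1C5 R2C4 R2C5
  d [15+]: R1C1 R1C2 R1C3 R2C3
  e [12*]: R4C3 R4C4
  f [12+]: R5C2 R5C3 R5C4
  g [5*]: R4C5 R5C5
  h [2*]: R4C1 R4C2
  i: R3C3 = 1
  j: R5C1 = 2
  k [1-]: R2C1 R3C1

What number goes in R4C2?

Cage i is a single given cell, leaving R3C3 = 1.
Cage j is a single given cell, so R5C1 = 2.
2 is placed in column 1, which forces R4C1 = 1.
Cage h needs two cells with product 2, leaving R4C2 = 2.
1 is placed in row 4; hence R4C5 = 5.
5 is placed in column 5, leaving R5C5 = 1.
Cage b needs two cells with sum 6, so R2C2 = 1.
Cage b's pair has sum 6, which forces R3C2 = 5.
In row 1, 1 can only go at R1C4, so R1C4 = 1.
The only place for 3 in row 3 is R3C1.
Cage k's pair has difference 1, so R2C1 = 4.
Column 1 now contains 4, so R1C1 = 5.
The 4 cells of cage d must have sum 15, so R1C2 = 3.
The 4 cells of cage c must have sum 10; hence R1C5 = 4.
Column 5 now contains 4; hence R3C5 = 2.
Column 2 now contains 3, leaving R5C2 = 4.
Row 1 now contains 4, leaving R1C3 = 2.
The 4 cells of cage d must have sum 15, which forces R2C3 = 5.
Cage c needs sum 10, leaving R2C4 = 2.
Column 5 now contains 2, leaving R2C5 = 3.
Row 3 now contains 2, which forces R3C4 = 4.
4 is placed in column 4, which forces R4C4 = 3.
Column 3 now contains 5; hence R5C3 = 3.
Column 4 already has 3; hence R5C4 = 5.
3 is placed in row 4, which forces R4C3 = 4.
Filled in: 5 3 2 1 4 / 4 1 5 2 3 / 3 5 1 4 2 / 1 2 4 3 5 / 2 4 3 5 1.

2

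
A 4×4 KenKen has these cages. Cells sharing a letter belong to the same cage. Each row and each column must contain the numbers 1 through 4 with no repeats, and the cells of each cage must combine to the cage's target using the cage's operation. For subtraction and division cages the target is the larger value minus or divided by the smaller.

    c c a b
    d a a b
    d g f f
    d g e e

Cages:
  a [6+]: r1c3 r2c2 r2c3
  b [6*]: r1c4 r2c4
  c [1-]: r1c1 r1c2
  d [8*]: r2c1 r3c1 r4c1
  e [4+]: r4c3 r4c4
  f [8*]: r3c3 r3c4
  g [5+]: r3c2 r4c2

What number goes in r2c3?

In row 3, 3 can only go at r3c2, so r3c2 = 3.
Cage g needs two cells with sum 5, which forces r4c2 = 2.
Column 2 already has 2, which forces r2c2 = 1.
Cage c's pair has difference 1, so r1c1 = 3.
1 is placed in column 2, leaving r1c2 = 4.
Row 1 now contains 3, which forces r1c4 = 2.
Column 4 already has 2, so r2c4 = 3.
Column 4 already has 2, which forces r3c4 = 4.
Column 4 already has 3, leaving r4c4 = 1.
2 is placed in row 1, so r1c3 = 1.
Cage d has product 8, which forces r2c1 = 2.
Cage a needs sum 6, which forces r2c3 = 4.
Cage d needs product 8, leaving r3c1 = 1.
Row 3 now contains 4, which forces r3c3 = 2.
Row 4 now contains 1, which forces r4c1 = 4.
Row 4 now contains 1; hence r4c3 = 3.
Filled in: 3 4 1 2 / 2 1 4 3 / 1 3 2 4 / 4 2 3 1.

4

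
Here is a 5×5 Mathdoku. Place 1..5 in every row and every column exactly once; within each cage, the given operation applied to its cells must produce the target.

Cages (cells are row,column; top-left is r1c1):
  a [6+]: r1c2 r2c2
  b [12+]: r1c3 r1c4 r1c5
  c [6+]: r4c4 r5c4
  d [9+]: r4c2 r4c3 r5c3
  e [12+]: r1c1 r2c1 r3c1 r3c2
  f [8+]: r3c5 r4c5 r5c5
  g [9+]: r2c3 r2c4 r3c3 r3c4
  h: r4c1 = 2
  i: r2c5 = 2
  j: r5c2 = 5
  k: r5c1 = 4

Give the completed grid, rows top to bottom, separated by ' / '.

Cage i is a single given cell, so r2c5 = 2.
Cage h is given, so r4c1 = 2.
K is a freebie, so r5c1 = 4.
Cage j is a single given cell, so r5c2 = 5.
The two cells of cage a must have sum 6, so r1c2 = 2.
The two cells of cage a must have sum 6; hence r2c2 = 4.
Cage e has sum 12; hence r3c2 = 3.
Column 2 already has 3, which forces r4c2 = 1.
The 3 cells of cage d must have sum 9, leaving r4c3 = 5.
Row 4 now contains 5, leaving r4c4 = 4.
Row 4 already has 4, leaving r4c5 = 3.
Cage d has sum 9, leaving r5c3 = 3.
Column 5 now contains 3, leaving r5c5 = 1.
3 is placed in column 3; hence r1c3 = 4.
Cage b needs sum 12, which forces r1c4 = 3.
Cage b has sum 12, which forces r1c5 = 5.
3 is placed in column 3, leaving r2c3 = 1.
Column 4 now contains 3, which forces r2c4 = 5.
4 is placed in column 3, which forces r3c3 = 2.
Cage g has sum 9; hence r3c4 = 1.
Column 5 now contains 1, leaving r3c5 = 4.
Row 5 now contains 1, leaving r5c4 = 2.
Row 1 already has 5; hence r1c1 = 1.
5 is placed in row 2, so r2c1 = 3.
1 is placed in row 3, so r3c1 = 5.

1 2 4 3 5 / 3 4 1 5 2 / 5 3 2 1 4 / 2 1 5 4 3 / 4 5 3 2 1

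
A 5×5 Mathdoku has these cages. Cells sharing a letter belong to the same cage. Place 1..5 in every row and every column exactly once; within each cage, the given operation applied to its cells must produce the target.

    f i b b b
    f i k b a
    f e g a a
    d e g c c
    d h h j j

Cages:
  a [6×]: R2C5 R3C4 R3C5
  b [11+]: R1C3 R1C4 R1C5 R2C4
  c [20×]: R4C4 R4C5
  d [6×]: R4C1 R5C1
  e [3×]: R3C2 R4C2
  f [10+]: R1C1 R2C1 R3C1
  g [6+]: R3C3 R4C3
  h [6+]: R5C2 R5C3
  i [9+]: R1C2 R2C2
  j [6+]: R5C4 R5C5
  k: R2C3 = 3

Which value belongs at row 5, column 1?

Cage k is given, which forces R2C3 = 3.
Row 5 needs a 3, and only R5C1 is open for it.
Column 1 now contains 3, so R4C1 = 2.
The only place for 4 in row 3 is R3C1.
In row 3, 5 can only go at R3C3, so R3C3 = 5.
Cage g's pair has sum 6, which forces R4C3 = 1.
The two cells of cage e must have product 3, leaving R3C2 = 1.
1 is placed in row 4, which forces R4C2 = 3.
Cage a has product 6, which forces R2C5 = 1.
Cage f has sum 10, so R1C1 = 1.
Row 2 already has 1, leaving R2C1 = 5.
Row 2 now contains 5; hence R2C2 = 4.
Row 2 now contains 4; hence R2C4 = 2.
Column 4 already has 2; hence R3C4 = 3.
3 is placed in row 3, which forces R3C5 = 2.
Column 2 already has 4, leaving R5C2 = 2.
2 is placed in row 5; hence R5C3 = 4.
4 is placed in row 5, which forces R5C4 = 1.
4 is placed in row 5; hence R5C5 = 5.
Column 2 already has 4, leaving R1C2 = 5.
Column 3 already has 4, so R1C3 = 2.
Column 4 already has 3; hence R1C4 = 4.
Cage b needs sum 11, which forces R1C5 = 3.
Cage c's pair has product 20; hence R4C4 = 5.
Column 5 now contains 5, leaving R4C5 = 4.
The full grid is 1 5 2 4 3 / 5 4 3 2 1 / 4 1 5 3 2 / 2 3 1 5 4 / 3 2 4 1 5.

3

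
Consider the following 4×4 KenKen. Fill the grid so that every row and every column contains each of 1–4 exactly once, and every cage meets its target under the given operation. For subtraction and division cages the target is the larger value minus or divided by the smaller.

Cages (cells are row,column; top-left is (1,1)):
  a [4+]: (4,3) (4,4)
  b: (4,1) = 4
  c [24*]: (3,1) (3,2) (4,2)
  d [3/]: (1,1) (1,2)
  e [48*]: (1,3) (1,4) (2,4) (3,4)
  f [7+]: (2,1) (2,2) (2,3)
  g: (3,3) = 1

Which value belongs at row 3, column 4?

2

Cage g is given, so (3,3) = 1.
Cage b is a single given cell, so (4,1) = 4.
Column 3 already has 1, which forces (4,3) = 3.
3 is placed in row 4; hence (4,4) = 1.
Cage e has product 48, which forces (1,3) = 2.
Column 3 already has 2; hence (2,3) = 4.
The 3 cells of cage c must have product 24, so (3,1) = 3.
The 3 cells of cage c must have product 24, leaving (3,2) = 4.
Row 3 now contains 4, leaving (3,4) = 2.
3 is placed in row 4, which forces (4,2) = 2.
3 is placed in column 1, which forces (1,1) = 1.
The two cells of cage d must have quotient 3, leaving (1,2) = 3.
Cage e has product 48, so (1,4) = 4.
The 3 cells of cage f must have sum 7; hence (2,1) = 2.
Column 2 now contains 2; hence (2,2) = 1.
2 is placed in column 4; hence (2,4) = 3.
Completed grid: 1 3 2 4 / 2 1 4 3 / 3 4 1 2 / 4 2 3 1.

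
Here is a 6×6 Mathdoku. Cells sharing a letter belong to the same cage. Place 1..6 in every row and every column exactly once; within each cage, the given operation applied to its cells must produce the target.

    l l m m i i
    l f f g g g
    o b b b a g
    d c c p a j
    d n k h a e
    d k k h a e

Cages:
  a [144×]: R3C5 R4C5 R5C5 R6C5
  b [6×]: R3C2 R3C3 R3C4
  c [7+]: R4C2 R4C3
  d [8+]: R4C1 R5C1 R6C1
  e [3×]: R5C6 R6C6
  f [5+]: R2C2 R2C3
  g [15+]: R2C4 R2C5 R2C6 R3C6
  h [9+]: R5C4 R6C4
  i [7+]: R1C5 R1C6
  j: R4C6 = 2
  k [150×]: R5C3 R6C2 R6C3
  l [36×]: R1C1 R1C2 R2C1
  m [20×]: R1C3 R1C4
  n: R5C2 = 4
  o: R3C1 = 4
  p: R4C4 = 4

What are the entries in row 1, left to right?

3 2 4 5 1 6

Cage o is a single given cell; hence R3C1 = 4.
Cage p is a single given cell, which forces R4C4 = 4.
Cage j is given, so R4C6 = 2.
Cage n is a single given cell, so R5C2 = 4.
Cage k has product 150, so R5C3 = 5.
Cage k needs product 150, leaving R6C2 = 5.
Cage k has product 150, which forces R6C3 = 6.
Row 6 already has 6, leaving R6C4 = 3.
Row 6 already has 3, leaving R6C6 = 1.
5 is placed in column 3; hence R1C3 = 4.
4 is placed in column 4, so R1C4 = 5.
Cage d needs sum 8; hence R4C1 = 5.
Cage c's pair has sum 7; hence R4C2 = 6.
The two cells of cage c must have sum 7, which forces R4C3 = 1.
6 is placed in row 4, which forces R4C5 = 3.
Cage d has sum 8, leaving R5C1 = 1.
3 is placed in column 4, leaving R5C4 = 6.
Row 5 already has 6, which forces R5C5 = 2.
Column 6 already has 1; hence R5C6 = 3.
1 is placed in row 6, which forces R6C1 = 2.
Cage a has product 144; hence R6C5 = 4.
Cage l needs product 36, so R1C2 = 2.
Column 5 already has 2; hence R1C5 = 1.
Column 6 now contains 3; hence R1C6 = 6.
2 is placed in column 2, so R2C2 = 3.
Row 2 now contains 3, so R2C3 = 2.
Cage g needs sum 15, which forces R2C4 = 1.
The 4 cells of cage g must have sum 15, leaving R2C5 = 5.
Cage g has sum 15, so R2C6 = 4.
Column 2 already has 3, so R3C2 = 1.
Column 3 now contains 2, so R3C3 = 3.
1 is placed in column 4, leaving R3C4 = 2.
Column 5 already has 2, leaving R3C5 = 6.
The 4 cells of cage g must have sum 15, leaving R3C6 = 5.
6 is placed in row 1, leaving R1C1 = 3.
Row 2 now contains 3, so R2C1 = 6.
Completed grid: 3 2 4 5 1 6 / 6 3 2 1 5 4 / 4 1 3 2 6 5 / 5 6 1 4 3 2 / 1 4 5 6 2 3 / 2 5 6 3 4 1.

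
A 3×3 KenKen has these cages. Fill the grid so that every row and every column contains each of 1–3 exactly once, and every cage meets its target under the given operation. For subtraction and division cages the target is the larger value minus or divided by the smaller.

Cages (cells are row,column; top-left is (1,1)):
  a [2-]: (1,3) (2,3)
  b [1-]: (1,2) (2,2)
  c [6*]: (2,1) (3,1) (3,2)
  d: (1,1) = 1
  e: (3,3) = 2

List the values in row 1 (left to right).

D is a freebie, which forces (1,1) = 1.
Row 1 already has 1, so (1,3) = 3.
Column 3 already has 3, leaving (2,3) = 1.
E is a freebie, so (3,3) = 2.
Row 1 now contains 3, so (1,2) = 2.
The 3 cells of cage c must have product 6; hence (2,1) = 2.
Cage b needs two cells with difference 1, leaving (2,2) = 3.
Row 3 already has 2, which forces (3,1) = 3.
Cage c has product 6, so (3,2) = 1.
The full grid is 1 2 3 / 2 3 1 / 3 1 2.

1 2 3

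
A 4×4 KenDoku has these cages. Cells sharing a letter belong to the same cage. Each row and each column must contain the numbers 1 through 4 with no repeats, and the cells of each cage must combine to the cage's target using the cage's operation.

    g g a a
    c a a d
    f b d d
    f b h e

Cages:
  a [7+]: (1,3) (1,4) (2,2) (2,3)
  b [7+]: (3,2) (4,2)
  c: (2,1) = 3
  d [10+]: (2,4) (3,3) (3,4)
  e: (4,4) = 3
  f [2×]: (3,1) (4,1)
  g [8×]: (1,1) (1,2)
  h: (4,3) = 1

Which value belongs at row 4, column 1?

Cage c is a single given cell, leaving (2,1) = 3.
Row 2 already has 3, which forces (2,4) = 4.
4 is placed in column 4; hence (3,4) = 2.
Cage h is given, which forces (4,3) = 1.
Cage e is given, so (4,4) = 3.
Cage a has sum 7; hence (1,3) = 3.
3 is placed in column 4, which forces (1,4) = 1.
Cage a has sum 7, which forces (2,2) = 1.
Column 3 already has 1, leaving (2,3) = 2.
2 is placed in row 3; hence (3,1) = 1.
Cage b needs two cells with sum 7, leaving (3,2) = 3.
Cage d needs sum 10, leaving (3,3) = 4.
1 is placed in row 4; hence (4,1) = 2.
Row 4 now contains 3, leaving (4,2) = 4.
Column 1 already has 2, leaving (1,1) = 4.
Column 2 now contains 4, so (1,2) = 2.
Filled in: 4 2 3 1 / 3 1 2 4 / 1 3 4 2 / 2 4 1 3.

2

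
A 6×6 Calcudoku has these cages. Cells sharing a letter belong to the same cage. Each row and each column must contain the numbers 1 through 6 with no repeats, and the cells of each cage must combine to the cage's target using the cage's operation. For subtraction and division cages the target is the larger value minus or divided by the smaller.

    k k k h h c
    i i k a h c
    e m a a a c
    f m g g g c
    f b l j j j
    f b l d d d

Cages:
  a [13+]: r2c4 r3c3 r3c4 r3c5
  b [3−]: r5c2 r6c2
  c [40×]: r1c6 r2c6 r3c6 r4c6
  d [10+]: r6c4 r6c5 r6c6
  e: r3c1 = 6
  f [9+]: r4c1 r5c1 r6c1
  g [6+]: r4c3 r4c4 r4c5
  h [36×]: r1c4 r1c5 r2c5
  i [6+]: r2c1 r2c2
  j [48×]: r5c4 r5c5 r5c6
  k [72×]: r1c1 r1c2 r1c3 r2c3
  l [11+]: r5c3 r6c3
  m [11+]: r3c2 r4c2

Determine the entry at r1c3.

E is a freebie, so r3c1 = 6.
Row 3 already has 6, leaving r3c2 = 5.
Column 2 now contains 5, which forces r4c2 = 6.
In row 1, 5 can only go at r1c6, so r1c6 = 5.
The only place for 5 in row 4 is r4c1.
In row 2, 5 can only go at r2c4, so r2c4 = 5.
Row 3 needs a 2, and only r3c6 is open for it.
The only place for 4 in row 4 is r4c6.
4 is placed in column 6, leaving r2c6 = 1.
4 is placed in column 6, which forces r5c6 = 6.
Column 6 already has 6, leaving r6c6 = 3.
The 3 cells of cage f must have sum 9; hence r5c1 = 3.
Row 5 already has 6; hence r5c3 = 5.
Row 6 now contains 3, leaving r6c1 = 1.
Row 6 already has 1, so r6c2 = 4.
Cage l's pair has sum 11, so r6c3 = 6.
6 is placed in row 6; hence r6c4 = 2.
6 is placed in row 6, leaving r6c5 = 5.
Cage k has product 72, which forces r1c2 = 3.
3 is placed in row 1, so r1c4 = 6.
Cage i needs two cells with sum 6, leaving r2c1 = 4.
Column 2 now contains 4, which forces r2c2 = 2.
The 4 cells of cage k must have product 72, so r2c3 = 3.
3 is placed in row 2, so r2c5 = 6.
Column 2 now contains 4, leaving r5c2 = 1.
2 is placed in column 4; hence r5c4 = 4.
Cage j has product 48, leaving r5c5 = 2.
Column 1 already has 4, leaving r1c1 = 2.
Cage k needs product 72, so r1c3 = 4.
The 3 cells of cage h must have product 36, leaving r1c5 = 1.
Column 3 already has 4, which forces r3c3 = 1.
1 is placed in row 3, leaving r3c4 = 3.
3 is placed in row 3; hence r3c5 = 4.
Cage g needs sum 6, which forces r4c3 = 2.
3 is placed in column 4, leaving r4c4 = 1.
1 is placed in column 5; hence r4c5 = 3.
Filled in: 2 3 4 6 1 5 / 4 2 3 5 6 1 / 6 5 1 3 4 2 / 5 6 2 1 3 4 / 3 1 5 4 2 6 / 1 4 6 2 5 3.

4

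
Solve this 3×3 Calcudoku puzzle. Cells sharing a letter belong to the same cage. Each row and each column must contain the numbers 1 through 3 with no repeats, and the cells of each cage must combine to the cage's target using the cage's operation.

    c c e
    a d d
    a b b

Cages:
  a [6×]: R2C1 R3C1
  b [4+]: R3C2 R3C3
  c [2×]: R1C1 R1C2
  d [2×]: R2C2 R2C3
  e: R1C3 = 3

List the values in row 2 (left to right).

3 1 2

E is a freebie, leaving R1C3 = 3.
3 is placed in column 3; hence R3C3 = 1.
The two cells of cage d must have product 2, so R2C2 = 1.
Column 3 now contains 1, leaving R2C3 = 2.
Row 3 already has 1, which forces R3C2 = 3.
Cage c needs two cells with product 2; hence R1C1 = 1.
1 is placed in column 2, so R1C2 = 2.
Row 2 already has 2, so R2C1 = 3.
Row 3 already has 3, which forces R3C1 = 2.
Completed grid: 1 2 3 / 3 1 2 / 2 3 1.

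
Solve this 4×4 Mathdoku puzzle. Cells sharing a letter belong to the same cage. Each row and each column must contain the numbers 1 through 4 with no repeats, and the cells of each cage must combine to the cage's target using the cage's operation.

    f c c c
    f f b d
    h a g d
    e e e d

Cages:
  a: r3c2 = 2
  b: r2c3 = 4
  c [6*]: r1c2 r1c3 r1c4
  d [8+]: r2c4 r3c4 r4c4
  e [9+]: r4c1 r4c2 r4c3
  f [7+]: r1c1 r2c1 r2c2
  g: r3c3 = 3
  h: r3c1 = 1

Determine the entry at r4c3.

Cage b is a single given cell, so r2c3 = 4.
H is a freebie, so r3c1 = 1.
A is a freebie, leaving r3c2 = 2.
Cage g is a single given cell; hence r3c3 = 3.
Row 3 now contains 3, which forces r3c4 = 4.
Column 3 now contains 3, leaving r4c3 = 2.
Cage f has sum 7, leaving r1c1 = 4.
Cage c has product 6; hence r1c2 = 3.
2 is placed in column 3, leaving r1c3 = 1.
Cage c has product 6, which forces r1c4 = 2.
Cage f has sum 7, leaving r2c1 = 2.
The 3 cells of cage f must have sum 7, which forces r2c2 = 1.
Row 2 already has 1, so r2c4 = 3.
Column 1 already has 4, so r4c1 = 3.
Column 2 already has 3, which forces r4c2 = 4.
Column 4 now contains 3, leaving r4c4 = 1.
Completed grid: 4 3 1 2 / 2 1 4 3 / 1 2 3 4 / 3 4 2 1.

2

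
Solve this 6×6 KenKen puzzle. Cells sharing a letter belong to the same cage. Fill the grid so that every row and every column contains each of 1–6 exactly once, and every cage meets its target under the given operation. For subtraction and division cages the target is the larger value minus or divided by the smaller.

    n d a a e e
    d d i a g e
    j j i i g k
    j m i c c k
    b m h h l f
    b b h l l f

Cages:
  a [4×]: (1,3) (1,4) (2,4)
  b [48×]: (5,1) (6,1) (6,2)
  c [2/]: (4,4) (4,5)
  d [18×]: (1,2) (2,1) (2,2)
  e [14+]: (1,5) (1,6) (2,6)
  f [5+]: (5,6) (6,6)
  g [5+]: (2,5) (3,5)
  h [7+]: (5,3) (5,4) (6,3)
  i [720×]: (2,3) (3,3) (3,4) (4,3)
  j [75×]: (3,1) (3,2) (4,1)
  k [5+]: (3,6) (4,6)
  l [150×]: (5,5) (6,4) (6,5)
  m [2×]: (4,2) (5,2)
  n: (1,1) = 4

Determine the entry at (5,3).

1

N is a freebie, so (1,1) = 4.
4 is placed in row 1; hence (1,4) = 1.
Column 4 now contains 1, leaving (2,4) = 2.
Cage j has product 75; hence (3,1) = 3.
Cage j has product 75, leaving (3,2) = 5.
5 is placed in row 3; hence (3,3) = 4.
The 4 cells of cage i must have product 720, leaving (3,4) = 6.
The 3 cells of cage j must have product 75, which forces (4,1) = 5.
Row 4 already has 5, leaving (4,3) = 6.
Cage l needs product 150, leaving (5,5) = 5.
Cage l needs product 150, leaving (6,4) = 5.
Cage l needs product 150, which forces (6,5) = 6.
1 is placed in row 1, leaving (1,3) = 2.
Column 5 already has 6, leaving (1,5) = 3.
6 is placed in column 3, leaving (2,3) = 5.
3 is placed in column 5, which forces (2,5) = 4.
Row 2 already has 5, which forces (2,6) = 6.
Cage c's pair has quotient 2, which forces (4,4) = 4.
The two cells of cage c must have quotient 2, which forces (4,5) = 2.
4 is placed in row 4, which forces (4,6) = 3.
Cage b needs product 48; hence (5,1) = 6.
2 is placed in column 3, leaving (5,3) = 1.
Column 4 already has 4, leaving (5,4) = 3.
6 is placed in row 6, so (6,1) = 2.
The 3 cells of cage b must have product 48, leaving (6,2) = 4.
Column 3 already has 1, which forces (6,3) = 3.
Row 6 already has 4, leaving (6,6) = 1.
Row 1 now contains 3; hence (1,2) = 6.
Column 6 now contains 6, which forces (1,6) = 5.
Row 2 already has 6, so (2,1) = 1.
Cage d has product 18; hence (2,2) = 3.
Column 5 now contains 2, leaving (3,5) = 1.
1 is placed in column 6, leaving (3,6) = 2.
Row 4 already has 2; hence (4,2) = 1.
Row 5 already has 1, so (5,2) = 2.
Cage f needs two cells with sum 5, leaving (5,6) = 4.
Completed grid: 4 6 2 1 3 5 / 1 3 5 2 4 6 / 3 5 4 6 1 2 / 5 1 6 4 2 3 / 6 2 1 3 5 4 / 2 4 3 5 6 1.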